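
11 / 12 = 0.92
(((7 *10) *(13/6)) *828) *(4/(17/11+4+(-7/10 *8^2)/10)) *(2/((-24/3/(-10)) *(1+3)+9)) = 77288.65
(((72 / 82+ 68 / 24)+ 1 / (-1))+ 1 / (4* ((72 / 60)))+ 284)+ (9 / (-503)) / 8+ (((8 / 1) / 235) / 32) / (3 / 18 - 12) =296180305984 / 1032284265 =286.92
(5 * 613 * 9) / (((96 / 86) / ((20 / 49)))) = 1976925 / 196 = 10086.35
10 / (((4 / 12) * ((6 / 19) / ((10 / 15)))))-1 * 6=57.33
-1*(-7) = 7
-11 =-11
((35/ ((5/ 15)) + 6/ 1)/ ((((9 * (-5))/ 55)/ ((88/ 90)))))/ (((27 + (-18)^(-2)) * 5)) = -214896/ 218725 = -0.98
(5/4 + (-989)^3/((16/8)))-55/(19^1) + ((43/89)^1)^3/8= -483680836.13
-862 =-862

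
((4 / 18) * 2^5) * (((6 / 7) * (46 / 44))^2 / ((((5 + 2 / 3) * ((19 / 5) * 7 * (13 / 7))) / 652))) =331111680 / 24895871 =13.30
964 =964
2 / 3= 0.67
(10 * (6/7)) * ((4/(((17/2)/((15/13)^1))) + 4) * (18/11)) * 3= 191.16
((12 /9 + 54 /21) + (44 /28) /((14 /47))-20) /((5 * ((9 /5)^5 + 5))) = -0.09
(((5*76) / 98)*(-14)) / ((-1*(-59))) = -0.92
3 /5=0.60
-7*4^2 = -112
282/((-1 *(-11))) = 282/11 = 25.64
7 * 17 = 119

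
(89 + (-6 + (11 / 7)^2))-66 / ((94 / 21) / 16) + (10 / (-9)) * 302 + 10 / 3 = -10004254 / 20727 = -482.67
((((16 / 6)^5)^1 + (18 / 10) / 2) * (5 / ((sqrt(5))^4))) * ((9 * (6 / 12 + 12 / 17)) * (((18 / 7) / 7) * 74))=500408239 / 62475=8009.74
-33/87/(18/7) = -77/522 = -0.15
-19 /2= -9.50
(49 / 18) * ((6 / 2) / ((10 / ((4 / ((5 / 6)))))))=3.92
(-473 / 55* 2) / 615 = -86 / 3075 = -0.03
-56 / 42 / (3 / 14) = -56 / 9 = -6.22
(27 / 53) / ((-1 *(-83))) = 27 / 4399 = 0.01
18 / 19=0.95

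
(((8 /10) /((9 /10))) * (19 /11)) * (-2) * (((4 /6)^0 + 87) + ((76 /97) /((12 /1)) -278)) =16802384 /28809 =583.23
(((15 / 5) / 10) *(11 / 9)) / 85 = 11 / 2550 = 0.00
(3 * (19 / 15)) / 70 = 19 / 350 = 0.05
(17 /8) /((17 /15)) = 15 /8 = 1.88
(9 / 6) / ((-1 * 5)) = -3 / 10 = -0.30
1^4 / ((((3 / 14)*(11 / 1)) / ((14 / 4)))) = 49 / 33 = 1.48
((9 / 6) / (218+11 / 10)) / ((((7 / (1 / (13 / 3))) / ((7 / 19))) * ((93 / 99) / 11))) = 16335 / 16776487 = 0.00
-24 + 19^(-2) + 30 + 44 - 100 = -18049 /361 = -50.00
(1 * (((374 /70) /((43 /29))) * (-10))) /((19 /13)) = -140998 /5719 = -24.65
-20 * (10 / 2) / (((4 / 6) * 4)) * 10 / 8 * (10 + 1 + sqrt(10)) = -4125 / 8- 375 * sqrt(10) / 8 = -663.86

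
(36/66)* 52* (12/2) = 1872/11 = 170.18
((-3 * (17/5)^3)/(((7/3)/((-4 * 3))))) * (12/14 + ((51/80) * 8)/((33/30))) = 224445492/67375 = 3331.29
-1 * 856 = -856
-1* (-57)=57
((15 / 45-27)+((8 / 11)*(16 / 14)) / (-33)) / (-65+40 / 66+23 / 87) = 491724 / 1181411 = 0.42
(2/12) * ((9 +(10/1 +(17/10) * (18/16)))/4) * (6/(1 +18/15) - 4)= -11711/10560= -1.11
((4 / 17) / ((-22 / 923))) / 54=-923 / 5049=-0.18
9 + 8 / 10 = 49 / 5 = 9.80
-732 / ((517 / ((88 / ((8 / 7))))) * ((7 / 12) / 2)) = -17568 / 47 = -373.79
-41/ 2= -20.50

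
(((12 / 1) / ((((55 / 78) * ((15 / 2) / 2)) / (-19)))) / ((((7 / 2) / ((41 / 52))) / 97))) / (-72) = 151126 / 5775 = 26.17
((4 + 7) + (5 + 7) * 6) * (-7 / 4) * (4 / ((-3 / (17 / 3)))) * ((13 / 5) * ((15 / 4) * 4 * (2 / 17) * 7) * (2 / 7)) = 30212 / 3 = 10070.67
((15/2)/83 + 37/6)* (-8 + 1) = -10906/249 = -43.80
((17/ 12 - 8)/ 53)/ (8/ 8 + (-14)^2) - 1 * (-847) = 106122245/ 125292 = 847.00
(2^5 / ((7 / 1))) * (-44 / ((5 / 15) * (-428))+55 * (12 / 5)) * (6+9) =6795360 / 749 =9072.58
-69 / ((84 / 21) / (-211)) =14559 / 4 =3639.75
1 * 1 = 1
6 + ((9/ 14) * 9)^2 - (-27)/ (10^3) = 39.50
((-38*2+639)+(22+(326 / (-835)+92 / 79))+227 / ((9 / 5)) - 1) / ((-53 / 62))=-26166598358 / 31465305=-831.60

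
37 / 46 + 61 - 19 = 1969 / 46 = 42.80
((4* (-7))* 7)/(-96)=49/24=2.04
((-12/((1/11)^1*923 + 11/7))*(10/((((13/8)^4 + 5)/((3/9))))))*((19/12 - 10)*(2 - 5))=-159272960/161393931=-0.99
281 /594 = 0.47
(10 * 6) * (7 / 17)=420 / 17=24.71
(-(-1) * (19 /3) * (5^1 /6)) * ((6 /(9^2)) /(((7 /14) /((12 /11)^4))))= 1.11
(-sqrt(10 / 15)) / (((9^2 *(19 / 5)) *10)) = -sqrt(6) / 9234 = -0.00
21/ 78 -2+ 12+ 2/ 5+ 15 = 3337/ 130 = 25.67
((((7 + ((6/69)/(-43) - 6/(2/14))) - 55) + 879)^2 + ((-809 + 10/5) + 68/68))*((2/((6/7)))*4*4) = 68108250138320/2934363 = 23210574.20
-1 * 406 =-406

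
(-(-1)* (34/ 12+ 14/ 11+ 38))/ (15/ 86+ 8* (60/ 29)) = 3465413/ 1376595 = 2.52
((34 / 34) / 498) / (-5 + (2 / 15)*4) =-5 / 11122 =-0.00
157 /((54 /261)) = 4553 /6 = 758.83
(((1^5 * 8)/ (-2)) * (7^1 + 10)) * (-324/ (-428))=-5508/ 107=-51.48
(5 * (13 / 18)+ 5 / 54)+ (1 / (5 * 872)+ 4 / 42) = 3130669 / 824040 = 3.80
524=524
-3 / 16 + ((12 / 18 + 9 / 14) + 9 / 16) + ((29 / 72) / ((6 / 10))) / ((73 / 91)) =34787 / 13797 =2.52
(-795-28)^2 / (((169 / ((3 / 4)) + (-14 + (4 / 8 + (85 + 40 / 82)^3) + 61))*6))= 46682192009 / 258466899427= 0.18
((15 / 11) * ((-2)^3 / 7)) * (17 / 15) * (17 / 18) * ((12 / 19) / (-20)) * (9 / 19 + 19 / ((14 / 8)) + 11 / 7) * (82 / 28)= 1232296 / 619115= 1.99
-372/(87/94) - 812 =-35204/29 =-1213.93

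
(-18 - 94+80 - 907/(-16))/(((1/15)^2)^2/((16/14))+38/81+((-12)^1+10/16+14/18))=-19996875/8203736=-2.44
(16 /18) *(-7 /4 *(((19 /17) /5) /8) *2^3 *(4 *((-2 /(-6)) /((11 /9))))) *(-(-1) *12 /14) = -304 /935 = -0.33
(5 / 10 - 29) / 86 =-57 / 172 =-0.33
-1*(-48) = 48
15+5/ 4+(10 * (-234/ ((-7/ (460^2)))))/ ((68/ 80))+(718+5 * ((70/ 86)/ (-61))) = 103901933623069/ 1248548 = 83218213.17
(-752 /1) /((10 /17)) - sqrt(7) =-1281.05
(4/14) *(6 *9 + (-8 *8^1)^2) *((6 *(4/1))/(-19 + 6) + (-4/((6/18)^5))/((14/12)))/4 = -157666800/637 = -247514.60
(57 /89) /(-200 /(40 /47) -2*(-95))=-19 /1335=-0.01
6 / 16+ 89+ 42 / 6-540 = -3549 / 8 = -443.62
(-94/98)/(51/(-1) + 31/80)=0.02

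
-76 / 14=-5.43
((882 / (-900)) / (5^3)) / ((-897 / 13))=49 / 431250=0.00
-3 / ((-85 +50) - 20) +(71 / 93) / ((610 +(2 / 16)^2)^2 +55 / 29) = 12332826323611 / 226093311988335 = 0.05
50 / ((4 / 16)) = 200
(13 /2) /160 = 13 /320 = 0.04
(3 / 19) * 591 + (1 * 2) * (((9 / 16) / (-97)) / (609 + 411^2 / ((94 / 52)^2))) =52986601640319 / 567820323496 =93.32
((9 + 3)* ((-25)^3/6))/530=-3125/53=-58.96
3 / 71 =0.04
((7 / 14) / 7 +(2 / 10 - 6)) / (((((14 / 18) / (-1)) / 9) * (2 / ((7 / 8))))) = 32481 / 1120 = 29.00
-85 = -85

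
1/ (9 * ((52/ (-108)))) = -3/ 13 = -0.23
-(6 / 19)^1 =-6 / 19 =-0.32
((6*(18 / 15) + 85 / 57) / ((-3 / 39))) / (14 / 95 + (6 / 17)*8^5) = -547417 / 56033994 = -0.01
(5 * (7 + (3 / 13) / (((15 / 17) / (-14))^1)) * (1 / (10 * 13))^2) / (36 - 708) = -31 / 21091200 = -0.00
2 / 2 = 1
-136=-136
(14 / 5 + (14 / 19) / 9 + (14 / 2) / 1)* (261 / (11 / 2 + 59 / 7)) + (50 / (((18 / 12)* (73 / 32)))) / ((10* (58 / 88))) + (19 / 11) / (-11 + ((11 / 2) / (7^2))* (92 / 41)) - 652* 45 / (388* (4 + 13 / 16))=27815730584141519 / 162177242502275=171.51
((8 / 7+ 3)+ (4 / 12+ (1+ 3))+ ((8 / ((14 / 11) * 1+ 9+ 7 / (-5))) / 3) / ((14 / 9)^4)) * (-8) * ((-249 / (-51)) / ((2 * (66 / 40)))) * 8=-199032535880 / 246493863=-807.45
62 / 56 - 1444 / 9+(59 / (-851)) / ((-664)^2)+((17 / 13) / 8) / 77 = -76940665416613 / 482885612352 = -159.34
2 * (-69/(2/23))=-1587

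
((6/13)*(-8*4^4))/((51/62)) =-253952/221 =-1149.10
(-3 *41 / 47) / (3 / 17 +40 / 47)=-2.55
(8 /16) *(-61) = -61 /2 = -30.50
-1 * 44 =-44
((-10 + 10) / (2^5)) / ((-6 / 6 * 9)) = 0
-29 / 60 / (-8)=29 / 480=0.06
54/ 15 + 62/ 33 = 904/ 165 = 5.48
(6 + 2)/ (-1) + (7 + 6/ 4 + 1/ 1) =3/ 2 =1.50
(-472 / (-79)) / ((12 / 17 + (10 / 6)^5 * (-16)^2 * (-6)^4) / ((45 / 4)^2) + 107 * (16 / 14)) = 42652575 / 241538623391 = 0.00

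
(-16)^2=256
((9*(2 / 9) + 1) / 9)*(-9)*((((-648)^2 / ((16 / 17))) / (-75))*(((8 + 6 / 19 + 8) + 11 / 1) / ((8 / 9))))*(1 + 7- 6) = 520989327 / 475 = 1096819.64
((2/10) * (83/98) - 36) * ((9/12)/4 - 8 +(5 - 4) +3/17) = 6338077/26656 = 237.77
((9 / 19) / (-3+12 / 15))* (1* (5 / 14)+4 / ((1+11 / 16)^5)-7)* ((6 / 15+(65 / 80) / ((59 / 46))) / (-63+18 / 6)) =-69144462749 / 2935833139008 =-0.02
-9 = -9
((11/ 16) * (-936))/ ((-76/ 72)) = 11583/ 19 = 609.63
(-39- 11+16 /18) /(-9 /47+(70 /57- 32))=394706 /248853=1.59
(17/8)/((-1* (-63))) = 17/504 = 0.03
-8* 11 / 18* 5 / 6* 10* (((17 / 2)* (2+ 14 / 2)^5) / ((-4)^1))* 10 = 51121125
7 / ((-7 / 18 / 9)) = -162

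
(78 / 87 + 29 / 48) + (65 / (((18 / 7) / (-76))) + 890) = -4299653 / 4176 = -1029.61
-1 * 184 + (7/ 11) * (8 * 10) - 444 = -6348/ 11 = -577.09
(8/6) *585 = 780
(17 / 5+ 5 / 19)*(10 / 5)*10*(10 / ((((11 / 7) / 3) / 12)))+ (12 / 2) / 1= 3509094 / 209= 16789.92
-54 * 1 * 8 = -432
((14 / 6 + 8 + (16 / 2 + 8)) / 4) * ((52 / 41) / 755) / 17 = 1027 / 1578705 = 0.00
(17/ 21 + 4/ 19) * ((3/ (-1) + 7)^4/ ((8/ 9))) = 39072/ 133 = 293.77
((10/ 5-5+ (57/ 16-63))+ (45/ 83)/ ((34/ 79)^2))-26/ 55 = -59.98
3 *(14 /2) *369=7749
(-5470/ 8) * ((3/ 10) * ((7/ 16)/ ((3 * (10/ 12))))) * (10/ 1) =-11487/ 32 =-358.97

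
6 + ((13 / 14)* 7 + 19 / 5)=163 / 10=16.30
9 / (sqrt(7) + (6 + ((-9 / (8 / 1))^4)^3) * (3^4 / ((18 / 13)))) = 14363704893859806981390336 / 943881770405878487057492159 - 170005193383307227693056 * sqrt(7) / 6607172392841149409402445113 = 0.02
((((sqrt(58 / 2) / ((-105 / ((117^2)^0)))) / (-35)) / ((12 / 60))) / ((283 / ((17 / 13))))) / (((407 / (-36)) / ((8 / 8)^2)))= -204 * sqrt(29) / 366851485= -0.00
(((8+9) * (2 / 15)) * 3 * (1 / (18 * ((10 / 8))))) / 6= 34 / 675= 0.05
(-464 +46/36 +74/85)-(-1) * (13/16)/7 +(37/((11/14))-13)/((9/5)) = -417326533/942480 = -442.80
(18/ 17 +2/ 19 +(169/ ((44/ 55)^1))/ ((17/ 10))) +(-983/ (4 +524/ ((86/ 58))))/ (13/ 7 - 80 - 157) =60289061561/ 480618832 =125.44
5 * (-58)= -290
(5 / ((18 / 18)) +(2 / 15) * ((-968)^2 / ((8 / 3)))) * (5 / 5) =234281 / 5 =46856.20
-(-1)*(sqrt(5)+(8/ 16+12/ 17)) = 41/ 34+sqrt(5) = 3.44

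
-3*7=-21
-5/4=-1.25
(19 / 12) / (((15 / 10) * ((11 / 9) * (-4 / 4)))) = -19 / 22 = -0.86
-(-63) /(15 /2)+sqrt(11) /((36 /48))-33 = -123 /5+4 * sqrt(11) /3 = -20.18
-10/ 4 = -5/ 2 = -2.50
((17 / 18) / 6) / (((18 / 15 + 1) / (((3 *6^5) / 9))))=2040 / 11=185.45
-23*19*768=-335616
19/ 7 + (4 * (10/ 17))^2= 16691/ 2023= 8.25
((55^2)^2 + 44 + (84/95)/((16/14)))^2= 3022824738783344049/36100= 83734757307017.84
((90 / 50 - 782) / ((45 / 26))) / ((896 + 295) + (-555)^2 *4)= -101426 / 277490475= -0.00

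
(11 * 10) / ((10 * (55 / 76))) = 15.20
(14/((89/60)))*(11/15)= 616/89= 6.92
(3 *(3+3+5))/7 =33/7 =4.71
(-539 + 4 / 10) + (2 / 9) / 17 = -412019 / 765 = -538.59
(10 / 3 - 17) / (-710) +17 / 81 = 13177 / 57510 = 0.23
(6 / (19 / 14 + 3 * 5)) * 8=672 / 229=2.93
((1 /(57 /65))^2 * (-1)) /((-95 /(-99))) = -9295 /6859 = -1.36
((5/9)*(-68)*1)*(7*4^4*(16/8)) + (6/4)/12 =-9748471/72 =-135395.43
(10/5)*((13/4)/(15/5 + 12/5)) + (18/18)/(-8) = 233/216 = 1.08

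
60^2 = 3600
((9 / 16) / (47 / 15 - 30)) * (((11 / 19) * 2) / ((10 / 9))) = -2673 / 122512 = -0.02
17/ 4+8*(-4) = -111/ 4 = -27.75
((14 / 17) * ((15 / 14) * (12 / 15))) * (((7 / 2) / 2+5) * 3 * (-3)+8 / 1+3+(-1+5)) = -32.29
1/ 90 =0.01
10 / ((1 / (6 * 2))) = 120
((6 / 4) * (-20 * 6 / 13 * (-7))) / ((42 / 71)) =2130 / 13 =163.85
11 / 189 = 0.06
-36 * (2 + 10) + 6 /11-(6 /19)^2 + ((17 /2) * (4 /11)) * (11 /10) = -8501003 /19855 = -428.15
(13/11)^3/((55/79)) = 173563/73205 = 2.37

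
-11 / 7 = -1.57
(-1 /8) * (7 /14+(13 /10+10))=-59 /40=-1.48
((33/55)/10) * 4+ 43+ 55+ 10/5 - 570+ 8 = -11544/25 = -461.76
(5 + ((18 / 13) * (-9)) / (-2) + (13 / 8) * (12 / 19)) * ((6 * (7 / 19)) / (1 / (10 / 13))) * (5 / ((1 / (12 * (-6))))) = -457758000 / 61009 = -7503.12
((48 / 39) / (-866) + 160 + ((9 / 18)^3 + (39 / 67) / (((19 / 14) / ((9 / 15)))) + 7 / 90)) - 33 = 127.46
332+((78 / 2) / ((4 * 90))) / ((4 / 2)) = 79693 / 240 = 332.05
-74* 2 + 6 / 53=-7838 / 53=-147.89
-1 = -1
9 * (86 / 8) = 387 / 4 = 96.75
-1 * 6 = -6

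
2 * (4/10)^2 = 0.32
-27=-27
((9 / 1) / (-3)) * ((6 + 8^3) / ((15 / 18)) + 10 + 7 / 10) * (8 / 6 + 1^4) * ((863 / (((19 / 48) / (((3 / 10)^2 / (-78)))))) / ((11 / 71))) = 24408038277 / 339625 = 71867.61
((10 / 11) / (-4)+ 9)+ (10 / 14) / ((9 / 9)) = 1461 / 154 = 9.49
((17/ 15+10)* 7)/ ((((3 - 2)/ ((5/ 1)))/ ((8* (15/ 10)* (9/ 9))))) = 4676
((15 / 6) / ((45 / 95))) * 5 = 475 / 18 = 26.39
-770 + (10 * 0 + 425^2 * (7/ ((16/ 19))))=24010805/ 16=1500675.31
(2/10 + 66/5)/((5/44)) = 2948/25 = 117.92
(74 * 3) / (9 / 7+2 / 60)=46620 / 277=168.30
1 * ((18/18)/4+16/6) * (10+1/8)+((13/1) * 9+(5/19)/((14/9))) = 624357/4256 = 146.70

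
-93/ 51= -31/ 17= -1.82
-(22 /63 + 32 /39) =-958 /819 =-1.17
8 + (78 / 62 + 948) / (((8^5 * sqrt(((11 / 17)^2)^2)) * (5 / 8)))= 623068243 / 76820480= 8.11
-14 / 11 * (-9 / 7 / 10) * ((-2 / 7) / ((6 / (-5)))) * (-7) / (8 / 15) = -0.51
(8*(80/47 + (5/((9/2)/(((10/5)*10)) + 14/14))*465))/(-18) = -17499680/20727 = -844.29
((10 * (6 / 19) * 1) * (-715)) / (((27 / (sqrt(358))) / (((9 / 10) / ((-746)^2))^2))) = -1287 * sqrt(358) / 5884491106864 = -0.00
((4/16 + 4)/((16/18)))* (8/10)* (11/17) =99/40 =2.48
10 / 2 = 5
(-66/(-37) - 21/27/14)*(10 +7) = 19567/666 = 29.38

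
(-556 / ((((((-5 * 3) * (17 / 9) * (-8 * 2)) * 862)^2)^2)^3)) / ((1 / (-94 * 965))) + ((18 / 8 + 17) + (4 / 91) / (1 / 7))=42830688983554623245903994779902577632048885015932679006401339911007268977 / 2189966398372507776585061679995018718649500512122418198950707200000000000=19.56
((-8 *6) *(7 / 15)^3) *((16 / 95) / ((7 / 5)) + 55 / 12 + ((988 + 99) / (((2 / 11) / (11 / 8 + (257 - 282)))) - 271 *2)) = 44350851923 / 64125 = 691631.22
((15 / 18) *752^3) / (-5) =-212629504 / 3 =-70876501.33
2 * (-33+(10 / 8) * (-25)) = -128.50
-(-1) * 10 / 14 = 5 / 7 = 0.71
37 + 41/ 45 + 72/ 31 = 56126/ 1395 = 40.23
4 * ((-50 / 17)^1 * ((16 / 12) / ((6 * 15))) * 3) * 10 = -800 / 153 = -5.23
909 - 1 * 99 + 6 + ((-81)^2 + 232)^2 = 46145665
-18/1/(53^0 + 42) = -18/43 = -0.42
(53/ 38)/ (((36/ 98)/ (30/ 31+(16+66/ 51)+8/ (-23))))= 140975548/ 2072691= 68.02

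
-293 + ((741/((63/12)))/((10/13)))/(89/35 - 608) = -6215385/21191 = -293.30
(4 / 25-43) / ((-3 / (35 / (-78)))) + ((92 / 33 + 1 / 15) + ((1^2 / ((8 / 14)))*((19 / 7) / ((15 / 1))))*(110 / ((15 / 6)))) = 44531 / 4290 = 10.38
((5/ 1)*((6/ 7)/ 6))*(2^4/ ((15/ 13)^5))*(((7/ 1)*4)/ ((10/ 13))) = 154457888/ 759375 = 203.40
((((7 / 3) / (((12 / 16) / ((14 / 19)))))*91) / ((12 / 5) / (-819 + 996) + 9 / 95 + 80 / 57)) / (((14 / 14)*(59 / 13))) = 2318680 / 76263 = 30.40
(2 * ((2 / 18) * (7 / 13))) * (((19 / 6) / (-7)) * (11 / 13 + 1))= -152 / 1521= -0.10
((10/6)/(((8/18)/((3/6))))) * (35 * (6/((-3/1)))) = -525/4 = -131.25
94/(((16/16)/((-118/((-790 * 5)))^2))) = 327214/3900625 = 0.08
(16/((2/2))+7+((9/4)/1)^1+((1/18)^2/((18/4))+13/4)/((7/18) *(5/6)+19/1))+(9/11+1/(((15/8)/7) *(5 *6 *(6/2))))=1628805659/61983900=26.28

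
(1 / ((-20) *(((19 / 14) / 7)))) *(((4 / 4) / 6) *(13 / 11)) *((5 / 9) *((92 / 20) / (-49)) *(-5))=-299 / 22572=-0.01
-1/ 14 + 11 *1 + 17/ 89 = 13855/ 1246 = 11.12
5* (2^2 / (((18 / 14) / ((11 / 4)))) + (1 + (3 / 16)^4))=28184125 / 589824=47.78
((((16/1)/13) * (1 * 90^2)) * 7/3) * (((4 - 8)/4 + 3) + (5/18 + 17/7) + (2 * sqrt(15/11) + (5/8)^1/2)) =604800 * sqrt(165)/143 + 1517700/13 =171073.40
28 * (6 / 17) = 168 / 17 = 9.88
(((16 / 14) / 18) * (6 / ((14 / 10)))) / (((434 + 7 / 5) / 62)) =12400 / 320019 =0.04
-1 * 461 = -461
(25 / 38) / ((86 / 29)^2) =21025 / 281048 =0.07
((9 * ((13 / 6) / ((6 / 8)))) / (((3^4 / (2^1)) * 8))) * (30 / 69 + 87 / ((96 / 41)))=359671 / 119232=3.02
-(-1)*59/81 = 0.73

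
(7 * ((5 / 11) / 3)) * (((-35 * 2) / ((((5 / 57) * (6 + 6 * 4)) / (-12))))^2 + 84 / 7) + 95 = 5949429 / 55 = 108171.44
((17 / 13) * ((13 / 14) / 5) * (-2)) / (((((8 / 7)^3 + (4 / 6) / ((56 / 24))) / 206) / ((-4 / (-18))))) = -171598 / 13725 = -12.50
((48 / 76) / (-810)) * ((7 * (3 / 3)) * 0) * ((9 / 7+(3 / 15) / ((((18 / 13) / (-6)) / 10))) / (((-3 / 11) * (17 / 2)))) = 0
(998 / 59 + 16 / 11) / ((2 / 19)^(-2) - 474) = -47688 / 996215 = -0.05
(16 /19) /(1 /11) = 176 /19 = 9.26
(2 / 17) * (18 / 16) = 9 / 68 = 0.13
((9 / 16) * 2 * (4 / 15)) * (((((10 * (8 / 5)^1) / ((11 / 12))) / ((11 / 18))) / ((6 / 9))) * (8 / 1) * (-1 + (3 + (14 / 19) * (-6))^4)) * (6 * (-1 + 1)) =0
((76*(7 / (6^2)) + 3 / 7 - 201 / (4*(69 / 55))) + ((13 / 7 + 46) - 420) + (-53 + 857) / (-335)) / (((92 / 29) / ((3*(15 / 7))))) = -335656063 / 414736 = -809.32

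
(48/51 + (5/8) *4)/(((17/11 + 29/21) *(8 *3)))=693/14144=0.05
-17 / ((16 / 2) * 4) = -0.53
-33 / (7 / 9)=-297 / 7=-42.43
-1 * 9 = -9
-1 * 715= -715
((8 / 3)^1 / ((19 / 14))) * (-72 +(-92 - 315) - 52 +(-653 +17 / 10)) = -2323.12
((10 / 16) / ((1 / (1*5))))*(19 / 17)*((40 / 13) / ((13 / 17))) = 2375 / 169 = 14.05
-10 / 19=-0.53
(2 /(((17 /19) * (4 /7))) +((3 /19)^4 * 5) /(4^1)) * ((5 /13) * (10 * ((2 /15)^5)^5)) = 581704179777536 /290902963287113736426830291748046875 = 0.00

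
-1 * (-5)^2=-25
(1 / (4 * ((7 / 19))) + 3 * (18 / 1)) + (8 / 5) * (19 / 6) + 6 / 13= 328729 / 5460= 60.21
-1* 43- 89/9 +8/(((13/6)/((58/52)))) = -74180/1521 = -48.77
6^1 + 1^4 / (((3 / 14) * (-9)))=148 / 27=5.48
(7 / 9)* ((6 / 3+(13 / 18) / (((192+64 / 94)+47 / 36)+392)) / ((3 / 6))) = 9259600 / 2974467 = 3.11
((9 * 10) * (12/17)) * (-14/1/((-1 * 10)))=1512/17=88.94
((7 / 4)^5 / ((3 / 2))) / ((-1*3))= -16807 / 4608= -3.65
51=51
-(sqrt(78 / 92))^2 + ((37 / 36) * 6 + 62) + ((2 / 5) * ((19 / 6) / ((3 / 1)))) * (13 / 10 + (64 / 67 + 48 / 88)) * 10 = 60370592 / 762795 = 79.14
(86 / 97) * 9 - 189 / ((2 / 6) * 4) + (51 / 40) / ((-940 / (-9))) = -133.76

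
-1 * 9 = -9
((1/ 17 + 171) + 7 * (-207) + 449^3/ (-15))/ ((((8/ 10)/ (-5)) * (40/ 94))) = 18084969119/ 204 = 88651809.41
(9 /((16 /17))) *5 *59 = 45135 /16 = 2820.94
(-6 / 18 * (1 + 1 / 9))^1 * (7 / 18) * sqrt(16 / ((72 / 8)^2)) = -140 / 2187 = -0.06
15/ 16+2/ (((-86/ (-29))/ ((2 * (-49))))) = -44827/ 688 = -65.16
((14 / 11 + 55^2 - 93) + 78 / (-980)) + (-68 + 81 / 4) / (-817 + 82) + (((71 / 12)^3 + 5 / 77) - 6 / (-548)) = 2003623517881 / 638003520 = 3140.46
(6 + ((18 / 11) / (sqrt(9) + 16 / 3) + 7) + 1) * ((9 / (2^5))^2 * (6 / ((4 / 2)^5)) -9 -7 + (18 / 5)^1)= -61890173 / 352000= -175.82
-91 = -91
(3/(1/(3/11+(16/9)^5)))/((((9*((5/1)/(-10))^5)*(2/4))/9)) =-749534912/216513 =-3461.85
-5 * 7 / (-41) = 35 / 41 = 0.85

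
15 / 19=0.79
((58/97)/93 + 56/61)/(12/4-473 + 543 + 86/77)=39170978/3140453667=0.01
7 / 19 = 0.37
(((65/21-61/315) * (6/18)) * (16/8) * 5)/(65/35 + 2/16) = 4.88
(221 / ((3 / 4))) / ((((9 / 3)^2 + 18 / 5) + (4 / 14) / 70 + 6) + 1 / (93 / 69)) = 6713980 / 440799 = 15.23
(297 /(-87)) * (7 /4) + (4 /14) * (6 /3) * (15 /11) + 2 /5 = -214141 /44660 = -4.79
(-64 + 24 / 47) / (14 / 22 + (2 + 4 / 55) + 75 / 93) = -18.06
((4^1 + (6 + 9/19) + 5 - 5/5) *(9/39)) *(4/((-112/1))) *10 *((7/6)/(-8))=1375/7904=0.17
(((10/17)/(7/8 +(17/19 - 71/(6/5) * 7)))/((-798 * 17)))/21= 40/7989055599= 0.00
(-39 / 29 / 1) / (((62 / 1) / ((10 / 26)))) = -15 / 1798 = -0.01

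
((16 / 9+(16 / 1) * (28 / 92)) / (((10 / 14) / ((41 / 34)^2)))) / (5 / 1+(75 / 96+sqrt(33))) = 4792652032 / 25903359 -4144996352 * sqrt(33) / 129516795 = 1.17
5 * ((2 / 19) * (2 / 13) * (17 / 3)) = 0.46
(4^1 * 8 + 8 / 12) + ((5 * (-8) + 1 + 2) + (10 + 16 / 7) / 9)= -187 / 63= -2.97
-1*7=-7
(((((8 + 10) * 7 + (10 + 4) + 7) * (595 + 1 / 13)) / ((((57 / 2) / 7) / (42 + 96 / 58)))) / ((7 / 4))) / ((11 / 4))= 15356640768 / 78793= 194898.54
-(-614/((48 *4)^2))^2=-94249/339738624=-0.00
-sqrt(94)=-9.70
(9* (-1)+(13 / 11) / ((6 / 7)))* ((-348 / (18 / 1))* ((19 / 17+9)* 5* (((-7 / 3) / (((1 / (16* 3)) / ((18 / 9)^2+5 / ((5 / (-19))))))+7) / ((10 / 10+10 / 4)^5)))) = 96745651840 / 4040883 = 23941.71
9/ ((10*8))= 9/ 80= 0.11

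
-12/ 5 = -2.40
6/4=3/2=1.50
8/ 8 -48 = -47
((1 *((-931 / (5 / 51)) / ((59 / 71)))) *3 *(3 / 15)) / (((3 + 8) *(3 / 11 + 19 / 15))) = -30340359 / 74930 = -404.92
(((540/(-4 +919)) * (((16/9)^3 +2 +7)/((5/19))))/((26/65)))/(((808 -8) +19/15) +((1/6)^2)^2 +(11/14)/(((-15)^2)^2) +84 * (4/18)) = 28347620000/283590614243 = 0.10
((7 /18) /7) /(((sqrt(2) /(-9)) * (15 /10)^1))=-sqrt(2) /6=-0.24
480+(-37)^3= -50173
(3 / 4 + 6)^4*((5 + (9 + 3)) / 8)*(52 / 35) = 117448461 / 17920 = 6554.04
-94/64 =-47/32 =-1.47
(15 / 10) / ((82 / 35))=0.64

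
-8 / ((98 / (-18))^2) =-648 / 2401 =-0.27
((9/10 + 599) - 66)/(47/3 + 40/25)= 16017/518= 30.92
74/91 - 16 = -1382/91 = -15.19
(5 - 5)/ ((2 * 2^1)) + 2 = 2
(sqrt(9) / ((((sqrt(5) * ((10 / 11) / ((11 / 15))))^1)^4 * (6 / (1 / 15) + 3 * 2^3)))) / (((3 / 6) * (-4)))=-214358881 / 961875000000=-0.00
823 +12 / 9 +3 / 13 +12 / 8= 64433 / 78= 826.06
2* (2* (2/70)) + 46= 46.11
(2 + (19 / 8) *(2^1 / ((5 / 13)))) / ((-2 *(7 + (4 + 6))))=-287 / 680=-0.42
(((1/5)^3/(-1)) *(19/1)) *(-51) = 969/125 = 7.75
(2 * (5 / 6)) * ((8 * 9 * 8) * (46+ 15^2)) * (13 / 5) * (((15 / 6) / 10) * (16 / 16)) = 169104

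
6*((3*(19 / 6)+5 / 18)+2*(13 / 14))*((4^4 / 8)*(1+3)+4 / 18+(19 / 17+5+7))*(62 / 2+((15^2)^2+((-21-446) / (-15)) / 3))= 14456143574150 / 28917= 499918510.71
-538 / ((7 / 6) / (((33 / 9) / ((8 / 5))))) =-14795 / 14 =-1056.79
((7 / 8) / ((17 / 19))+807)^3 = 1326829862729125 / 2515456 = 527470908.94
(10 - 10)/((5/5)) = 0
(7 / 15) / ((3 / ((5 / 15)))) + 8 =1087 / 135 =8.05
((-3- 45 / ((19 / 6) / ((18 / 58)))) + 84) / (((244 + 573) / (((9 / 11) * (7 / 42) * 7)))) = 886221 / 9903674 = 0.09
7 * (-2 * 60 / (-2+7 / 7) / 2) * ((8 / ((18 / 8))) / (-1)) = -4480 / 3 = -1493.33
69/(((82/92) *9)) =1058/123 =8.60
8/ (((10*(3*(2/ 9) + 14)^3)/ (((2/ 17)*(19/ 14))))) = 513/ 12671120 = 0.00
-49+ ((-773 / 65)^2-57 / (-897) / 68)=92.43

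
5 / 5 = 1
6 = 6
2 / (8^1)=1 / 4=0.25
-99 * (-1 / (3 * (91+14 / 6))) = 99 / 280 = 0.35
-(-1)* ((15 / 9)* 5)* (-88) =-2200 / 3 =-733.33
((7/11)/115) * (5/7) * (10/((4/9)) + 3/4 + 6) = 117/1012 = 0.12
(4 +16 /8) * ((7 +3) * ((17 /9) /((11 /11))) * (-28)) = -9520 /3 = -3173.33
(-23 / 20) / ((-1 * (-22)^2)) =23 / 9680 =0.00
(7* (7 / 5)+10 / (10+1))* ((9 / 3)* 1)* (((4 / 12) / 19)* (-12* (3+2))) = -372 / 11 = -33.82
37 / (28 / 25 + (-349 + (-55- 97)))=-925 / 12497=-0.07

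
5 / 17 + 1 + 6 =124 / 17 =7.29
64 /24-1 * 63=-181 /3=-60.33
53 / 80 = 0.66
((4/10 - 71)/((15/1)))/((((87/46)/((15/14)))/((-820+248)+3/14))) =12998519/8526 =1524.57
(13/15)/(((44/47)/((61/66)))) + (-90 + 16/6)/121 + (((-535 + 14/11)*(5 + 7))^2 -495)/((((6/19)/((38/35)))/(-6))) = -258018654436639/304920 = -846184751.53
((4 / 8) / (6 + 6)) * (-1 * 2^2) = -1 / 6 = -0.17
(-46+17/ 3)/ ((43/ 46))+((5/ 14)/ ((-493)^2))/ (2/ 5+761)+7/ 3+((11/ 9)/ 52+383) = 342.21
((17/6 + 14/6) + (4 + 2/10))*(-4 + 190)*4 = 34844/5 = 6968.80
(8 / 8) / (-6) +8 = 47 / 6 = 7.83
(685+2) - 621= 66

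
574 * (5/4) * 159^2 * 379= 13749451065/2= 6874725532.50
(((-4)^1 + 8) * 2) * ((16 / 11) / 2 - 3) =-200 / 11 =-18.18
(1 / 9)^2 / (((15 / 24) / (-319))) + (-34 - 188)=-92462 / 405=-228.30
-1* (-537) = 537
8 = 8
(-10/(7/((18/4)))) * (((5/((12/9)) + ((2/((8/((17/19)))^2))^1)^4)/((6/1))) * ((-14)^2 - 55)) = -566.52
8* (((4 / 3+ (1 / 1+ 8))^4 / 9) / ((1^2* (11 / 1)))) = 921.33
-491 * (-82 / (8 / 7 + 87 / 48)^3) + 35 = 57834475321 / 36264691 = 1594.79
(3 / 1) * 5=15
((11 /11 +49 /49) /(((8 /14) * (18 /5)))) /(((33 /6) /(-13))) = -455 /198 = -2.30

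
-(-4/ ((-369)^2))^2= -16/ 18539817921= -0.00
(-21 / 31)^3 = -9261 / 29791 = -0.31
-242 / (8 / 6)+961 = 1559 / 2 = 779.50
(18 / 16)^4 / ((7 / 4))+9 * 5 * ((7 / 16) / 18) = 14401 / 7168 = 2.01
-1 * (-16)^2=-256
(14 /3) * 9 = 42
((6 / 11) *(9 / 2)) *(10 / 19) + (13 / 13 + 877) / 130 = 109301 / 13585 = 8.05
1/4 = 0.25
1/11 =0.09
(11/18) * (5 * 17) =935/18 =51.94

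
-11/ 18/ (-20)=11/ 360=0.03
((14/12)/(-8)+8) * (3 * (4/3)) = 377/12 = 31.42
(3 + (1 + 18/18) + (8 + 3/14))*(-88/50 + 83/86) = -63233/6020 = -10.50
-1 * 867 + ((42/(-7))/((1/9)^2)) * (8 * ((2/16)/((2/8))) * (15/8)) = -4512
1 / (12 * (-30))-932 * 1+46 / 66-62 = -3933491 / 3960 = -993.31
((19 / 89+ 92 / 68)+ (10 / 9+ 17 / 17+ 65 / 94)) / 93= 5592343 / 119039814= 0.05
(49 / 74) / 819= 7 / 8658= 0.00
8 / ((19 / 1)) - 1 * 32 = -600 / 19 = -31.58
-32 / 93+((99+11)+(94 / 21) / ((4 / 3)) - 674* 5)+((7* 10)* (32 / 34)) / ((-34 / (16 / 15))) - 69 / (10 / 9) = -1041397604 / 313565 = -3321.15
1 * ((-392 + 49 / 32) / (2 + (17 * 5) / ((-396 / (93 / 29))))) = -11957715 / 40168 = -297.69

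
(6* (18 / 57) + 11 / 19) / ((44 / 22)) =47 / 38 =1.24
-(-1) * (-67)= -67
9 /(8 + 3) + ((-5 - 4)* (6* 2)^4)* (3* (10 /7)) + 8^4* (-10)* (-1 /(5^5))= -38490529841 /48125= -799803.22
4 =4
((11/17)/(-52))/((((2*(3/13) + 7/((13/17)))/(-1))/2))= 11/4250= 0.00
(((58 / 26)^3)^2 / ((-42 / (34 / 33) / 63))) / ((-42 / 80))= 404479858280 / 1114992879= 362.76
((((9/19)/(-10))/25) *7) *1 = -63/4750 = -0.01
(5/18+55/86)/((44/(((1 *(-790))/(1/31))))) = -4346975/8514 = -510.57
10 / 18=5 / 9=0.56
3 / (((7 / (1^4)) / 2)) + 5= 41 / 7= 5.86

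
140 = 140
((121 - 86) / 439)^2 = 1225 / 192721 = 0.01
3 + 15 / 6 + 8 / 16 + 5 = 11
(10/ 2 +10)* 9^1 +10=145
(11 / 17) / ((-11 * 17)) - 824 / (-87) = 238049 / 25143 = 9.47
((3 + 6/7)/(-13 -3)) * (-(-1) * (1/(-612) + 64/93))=-39075/236096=-0.17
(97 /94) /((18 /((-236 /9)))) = -5723 /3807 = -1.50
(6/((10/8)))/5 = 24/25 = 0.96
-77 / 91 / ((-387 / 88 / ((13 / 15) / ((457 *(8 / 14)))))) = 1694 / 2652885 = 0.00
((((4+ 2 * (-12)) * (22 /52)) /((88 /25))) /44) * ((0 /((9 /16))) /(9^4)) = 0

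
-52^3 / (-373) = 140608 / 373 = 376.97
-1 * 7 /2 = -7 /2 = -3.50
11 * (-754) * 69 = -572286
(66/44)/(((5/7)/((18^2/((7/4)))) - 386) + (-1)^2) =-1944/498955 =-0.00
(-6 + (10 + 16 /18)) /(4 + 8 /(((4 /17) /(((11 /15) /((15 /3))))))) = 550 /1011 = 0.54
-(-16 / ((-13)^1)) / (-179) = 16 / 2327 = 0.01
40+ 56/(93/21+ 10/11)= 20752/411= 50.49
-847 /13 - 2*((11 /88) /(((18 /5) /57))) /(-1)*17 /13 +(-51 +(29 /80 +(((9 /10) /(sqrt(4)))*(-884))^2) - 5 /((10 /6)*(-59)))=158134.28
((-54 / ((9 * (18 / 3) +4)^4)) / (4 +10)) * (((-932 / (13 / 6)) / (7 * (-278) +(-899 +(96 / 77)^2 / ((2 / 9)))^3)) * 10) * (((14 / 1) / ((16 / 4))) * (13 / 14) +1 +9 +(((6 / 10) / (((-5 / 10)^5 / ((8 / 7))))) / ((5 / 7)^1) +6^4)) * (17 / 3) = -407123189782109088057 / 27202766985271769154484606580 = -0.00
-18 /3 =-6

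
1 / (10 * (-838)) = -1 / 8380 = -0.00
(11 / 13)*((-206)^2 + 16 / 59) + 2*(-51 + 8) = 27475178 / 767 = 35821.61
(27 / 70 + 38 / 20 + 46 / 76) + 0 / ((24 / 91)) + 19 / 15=16589 / 3990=4.16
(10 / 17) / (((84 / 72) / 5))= 300 / 119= 2.52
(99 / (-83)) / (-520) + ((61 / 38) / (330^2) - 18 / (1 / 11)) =-110510377067 / 558139725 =-198.00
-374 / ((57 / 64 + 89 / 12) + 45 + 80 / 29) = -2082432 / 312175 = -6.67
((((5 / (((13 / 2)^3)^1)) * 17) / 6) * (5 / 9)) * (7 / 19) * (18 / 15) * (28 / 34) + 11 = 4136477 / 375687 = 11.01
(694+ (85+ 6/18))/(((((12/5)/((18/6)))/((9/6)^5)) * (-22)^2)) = 473445/30976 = 15.28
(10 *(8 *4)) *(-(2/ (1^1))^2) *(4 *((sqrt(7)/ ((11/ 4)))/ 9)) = -20480 *sqrt(7)/ 99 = -547.32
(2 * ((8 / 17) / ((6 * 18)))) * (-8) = -32 / 459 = -0.07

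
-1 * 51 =-51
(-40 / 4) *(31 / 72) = -155 / 36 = -4.31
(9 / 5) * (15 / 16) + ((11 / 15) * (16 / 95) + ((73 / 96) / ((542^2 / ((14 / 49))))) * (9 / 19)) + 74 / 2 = 1819643854493 / 46884734400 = 38.81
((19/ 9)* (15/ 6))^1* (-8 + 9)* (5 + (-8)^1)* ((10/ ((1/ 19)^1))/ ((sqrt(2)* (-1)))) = 9025* sqrt(2)/ 6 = 2127.21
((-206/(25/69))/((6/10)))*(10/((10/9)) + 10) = -90022/5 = -18004.40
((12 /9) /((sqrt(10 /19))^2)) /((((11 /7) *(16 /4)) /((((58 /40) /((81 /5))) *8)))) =3857 /13365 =0.29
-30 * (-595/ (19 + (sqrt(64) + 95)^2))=8925/ 5314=1.68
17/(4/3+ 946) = 51/2842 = 0.02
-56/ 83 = -0.67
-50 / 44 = -25 / 22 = -1.14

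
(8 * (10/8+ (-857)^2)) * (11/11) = 5875602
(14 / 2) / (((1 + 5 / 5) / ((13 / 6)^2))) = 1183 / 72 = 16.43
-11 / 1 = -11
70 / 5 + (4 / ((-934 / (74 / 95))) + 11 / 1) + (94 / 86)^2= 2148500758 / 82030885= 26.19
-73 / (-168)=73 / 168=0.43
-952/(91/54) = -7344/13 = -564.92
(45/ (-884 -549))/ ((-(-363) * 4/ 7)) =-105/ 693572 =-0.00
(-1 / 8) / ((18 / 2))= -1 / 72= -0.01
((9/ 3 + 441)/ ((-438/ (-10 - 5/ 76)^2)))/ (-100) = 1.03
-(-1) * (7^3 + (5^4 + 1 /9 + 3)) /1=8740 /9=971.11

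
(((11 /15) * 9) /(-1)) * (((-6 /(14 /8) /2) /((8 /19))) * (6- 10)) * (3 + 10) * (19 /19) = -48906 /35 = -1397.31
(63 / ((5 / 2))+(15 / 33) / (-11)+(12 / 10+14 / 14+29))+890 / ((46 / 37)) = 10745556 / 13915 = 772.23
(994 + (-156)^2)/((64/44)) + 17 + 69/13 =1813415/104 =17436.68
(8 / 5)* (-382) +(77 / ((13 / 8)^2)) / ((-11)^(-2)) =2464976 / 845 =2917.13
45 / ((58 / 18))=13.97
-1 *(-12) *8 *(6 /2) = 288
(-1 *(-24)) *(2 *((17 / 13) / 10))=408 / 65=6.28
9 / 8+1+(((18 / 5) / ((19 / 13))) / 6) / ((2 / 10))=635 / 152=4.18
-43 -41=-84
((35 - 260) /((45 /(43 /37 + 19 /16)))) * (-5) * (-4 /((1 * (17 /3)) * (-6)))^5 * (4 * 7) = 1947400 /52534709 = 0.04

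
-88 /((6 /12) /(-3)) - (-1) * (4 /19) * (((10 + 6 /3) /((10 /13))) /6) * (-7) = 49796 /95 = 524.17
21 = 21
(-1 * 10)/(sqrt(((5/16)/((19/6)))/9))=-95.50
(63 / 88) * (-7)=-441 / 88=-5.01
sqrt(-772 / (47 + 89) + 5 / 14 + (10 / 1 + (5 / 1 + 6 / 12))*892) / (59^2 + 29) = 23*sqrt(369971) / 417690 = 0.03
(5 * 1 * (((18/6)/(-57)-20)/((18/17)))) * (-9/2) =426.12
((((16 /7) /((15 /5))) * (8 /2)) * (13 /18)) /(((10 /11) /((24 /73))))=18304 /22995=0.80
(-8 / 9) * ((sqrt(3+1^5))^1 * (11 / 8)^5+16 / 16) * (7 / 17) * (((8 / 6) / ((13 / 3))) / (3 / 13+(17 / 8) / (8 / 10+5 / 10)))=-138005 / 211072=-0.65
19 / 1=19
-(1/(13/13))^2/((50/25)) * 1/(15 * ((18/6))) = -0.01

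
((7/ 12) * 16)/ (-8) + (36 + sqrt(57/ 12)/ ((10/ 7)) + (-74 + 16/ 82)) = -9587/ 246 + 7 * sqrt(19)/ 20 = -37.45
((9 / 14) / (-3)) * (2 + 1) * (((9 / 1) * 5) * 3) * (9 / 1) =-10935 / 14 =-781.07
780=780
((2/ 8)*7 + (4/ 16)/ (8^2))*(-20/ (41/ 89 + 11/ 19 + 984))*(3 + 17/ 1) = -18981475/ 26651232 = -0.71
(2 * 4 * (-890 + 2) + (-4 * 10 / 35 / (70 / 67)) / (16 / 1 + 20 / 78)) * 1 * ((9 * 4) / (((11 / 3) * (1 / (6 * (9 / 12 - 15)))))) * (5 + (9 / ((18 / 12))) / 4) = 38763020.25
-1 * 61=-61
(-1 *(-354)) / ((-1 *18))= -59 / 3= -19.67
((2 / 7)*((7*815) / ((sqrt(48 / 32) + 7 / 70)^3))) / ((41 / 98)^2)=-172199720000 / 135625909 + 11975707800000*sqrt(6) / 5560662269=4005.67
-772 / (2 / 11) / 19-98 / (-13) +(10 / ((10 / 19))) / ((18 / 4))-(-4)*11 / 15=-2320586 / 11115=-208.78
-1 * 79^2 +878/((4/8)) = -4485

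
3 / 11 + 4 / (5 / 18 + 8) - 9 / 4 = -9795 / 6556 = -1.49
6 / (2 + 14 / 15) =45 / 22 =2.05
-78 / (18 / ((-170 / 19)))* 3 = 2210 / 19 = 116.32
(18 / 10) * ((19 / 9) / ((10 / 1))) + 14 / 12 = 1.55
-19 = -19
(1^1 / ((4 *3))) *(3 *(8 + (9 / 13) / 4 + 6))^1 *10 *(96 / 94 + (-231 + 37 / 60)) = -476692337 / 58656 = -8126.92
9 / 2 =4.50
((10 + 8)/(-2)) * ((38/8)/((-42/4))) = 57/14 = 4.07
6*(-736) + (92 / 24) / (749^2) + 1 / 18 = -22296143209 / 5049009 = -4415.94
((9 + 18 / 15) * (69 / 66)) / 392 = 1173 / 43120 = 0.03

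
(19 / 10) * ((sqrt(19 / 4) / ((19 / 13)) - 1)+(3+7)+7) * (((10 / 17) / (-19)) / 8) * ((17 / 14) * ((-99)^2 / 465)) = -3267 / 1085 - 42471 * sqrt(19) / 659680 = -3.29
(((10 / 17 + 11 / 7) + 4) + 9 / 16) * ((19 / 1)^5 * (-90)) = -1426121599545 / 952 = -1498026890.28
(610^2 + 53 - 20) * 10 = 3721330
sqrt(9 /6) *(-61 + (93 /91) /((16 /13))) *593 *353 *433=-610819300723 *sqrt(6) /224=-6679444695.60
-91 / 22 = -4.14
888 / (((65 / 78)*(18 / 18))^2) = 31968 / 25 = 1278.72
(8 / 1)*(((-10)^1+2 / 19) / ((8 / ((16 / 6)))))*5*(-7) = 52640 / 57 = 923.51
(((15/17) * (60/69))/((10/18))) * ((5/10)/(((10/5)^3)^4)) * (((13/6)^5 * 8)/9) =1856465/259448832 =0.01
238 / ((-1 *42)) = -17 / 3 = -5.67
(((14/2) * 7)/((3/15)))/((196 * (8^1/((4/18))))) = 5/144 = 0.03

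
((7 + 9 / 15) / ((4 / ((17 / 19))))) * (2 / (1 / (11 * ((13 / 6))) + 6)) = 2431 / 4320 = 0.56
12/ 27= 4/ 9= 0.44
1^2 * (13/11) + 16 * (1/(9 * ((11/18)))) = 45/11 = 4.09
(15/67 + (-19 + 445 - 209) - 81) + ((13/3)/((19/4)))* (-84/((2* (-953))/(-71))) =161799493/1213169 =133.37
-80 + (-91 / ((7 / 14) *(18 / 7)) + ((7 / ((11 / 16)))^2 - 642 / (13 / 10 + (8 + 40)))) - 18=-41946559 / 536877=-78.13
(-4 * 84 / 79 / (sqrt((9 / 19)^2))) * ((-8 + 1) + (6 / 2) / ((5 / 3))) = 55328 / 1185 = 46.69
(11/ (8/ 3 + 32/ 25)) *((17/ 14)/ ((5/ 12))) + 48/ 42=9599/ 1036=9.27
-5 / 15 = -1 / 3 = -0.33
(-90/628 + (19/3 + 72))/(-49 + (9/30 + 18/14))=-2577925/1563249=-1.65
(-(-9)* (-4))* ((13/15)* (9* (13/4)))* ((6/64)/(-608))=0.14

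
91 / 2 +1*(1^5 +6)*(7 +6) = 136.50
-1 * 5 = -5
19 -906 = -887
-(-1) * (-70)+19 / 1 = -51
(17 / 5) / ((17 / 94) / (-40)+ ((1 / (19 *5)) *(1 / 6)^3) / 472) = -1547733312 / 2058109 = -752.02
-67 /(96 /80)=-335 /6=-55.83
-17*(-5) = 85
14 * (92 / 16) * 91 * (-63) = -923013 / 2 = -461506.50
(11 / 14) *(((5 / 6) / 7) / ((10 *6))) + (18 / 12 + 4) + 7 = 12.50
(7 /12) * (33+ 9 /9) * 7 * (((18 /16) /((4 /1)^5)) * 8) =2499 /2048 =1.22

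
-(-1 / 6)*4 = 2 / 3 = 0.67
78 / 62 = 39 / 31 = 1.26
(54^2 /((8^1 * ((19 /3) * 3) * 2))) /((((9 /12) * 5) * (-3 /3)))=-243 /95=-2.56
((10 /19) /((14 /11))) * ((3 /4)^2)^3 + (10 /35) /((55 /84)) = 15279657 /29962240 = 0.51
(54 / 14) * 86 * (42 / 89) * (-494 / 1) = -6882408 / 89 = -77330.43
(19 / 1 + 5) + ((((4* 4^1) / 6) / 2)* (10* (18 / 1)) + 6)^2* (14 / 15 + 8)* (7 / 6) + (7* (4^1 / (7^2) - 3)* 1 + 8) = 22075297 / 35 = 630722.77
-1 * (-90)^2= -8100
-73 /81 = -0.90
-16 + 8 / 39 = -616 / 39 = -15.79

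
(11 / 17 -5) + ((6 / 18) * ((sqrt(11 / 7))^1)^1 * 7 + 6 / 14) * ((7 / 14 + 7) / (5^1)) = 0.68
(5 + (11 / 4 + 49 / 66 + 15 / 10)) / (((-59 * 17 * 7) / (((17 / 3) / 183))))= -1319 / 29929284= -0.00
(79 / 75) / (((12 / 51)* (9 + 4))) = 1343 / 3900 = 0.34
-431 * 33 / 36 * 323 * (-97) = 148540271 / 12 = 12378355.92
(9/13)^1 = 9/13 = 0.69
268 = 268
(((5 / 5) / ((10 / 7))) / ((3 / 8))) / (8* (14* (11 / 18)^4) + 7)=4374 / 53005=0.08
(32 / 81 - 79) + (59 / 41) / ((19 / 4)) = -4940777 / 63099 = -78.30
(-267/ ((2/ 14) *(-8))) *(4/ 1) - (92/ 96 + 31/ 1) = 21661/ 24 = 902.54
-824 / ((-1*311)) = 824 / 311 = 2.65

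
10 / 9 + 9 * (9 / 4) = 769 / 36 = 21.36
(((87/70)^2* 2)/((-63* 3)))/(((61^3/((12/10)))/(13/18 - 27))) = 397793/175172586750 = 0.00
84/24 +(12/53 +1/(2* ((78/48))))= 5559/1378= 4.03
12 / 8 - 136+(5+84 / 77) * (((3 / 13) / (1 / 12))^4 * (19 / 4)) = 984563585 / 628342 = 1566.92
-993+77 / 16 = -15811 / 16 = -988.19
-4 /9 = -0.44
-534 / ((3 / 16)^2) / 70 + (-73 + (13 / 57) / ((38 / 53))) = -289.67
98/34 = 49/17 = 2.88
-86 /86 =-1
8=8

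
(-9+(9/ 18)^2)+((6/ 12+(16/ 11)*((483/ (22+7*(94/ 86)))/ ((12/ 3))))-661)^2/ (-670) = -37970476330931/ 58573075000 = -648.26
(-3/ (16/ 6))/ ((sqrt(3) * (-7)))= 3 * sqrt(3)/ 56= 0.09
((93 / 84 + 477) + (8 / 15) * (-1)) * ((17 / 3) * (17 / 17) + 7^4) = 72409741 / 63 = 1149360.97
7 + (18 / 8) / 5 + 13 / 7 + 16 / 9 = 13967 / 1260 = 11.08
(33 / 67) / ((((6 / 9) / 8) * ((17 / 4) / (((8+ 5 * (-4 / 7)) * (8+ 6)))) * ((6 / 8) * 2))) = 76032 / 1139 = 66.75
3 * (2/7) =0.86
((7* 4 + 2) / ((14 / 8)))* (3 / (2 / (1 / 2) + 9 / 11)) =3960 / 371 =10.67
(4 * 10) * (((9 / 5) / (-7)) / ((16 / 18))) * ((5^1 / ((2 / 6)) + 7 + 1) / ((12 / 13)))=-8073 / 28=-288.32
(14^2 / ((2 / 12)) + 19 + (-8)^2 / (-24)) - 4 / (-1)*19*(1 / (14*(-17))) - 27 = 415910 / 357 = 1165.01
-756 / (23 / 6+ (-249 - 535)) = 4536 / 4681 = 0.97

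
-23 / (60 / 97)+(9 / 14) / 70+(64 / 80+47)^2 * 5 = 8369464 / 735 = 11387.03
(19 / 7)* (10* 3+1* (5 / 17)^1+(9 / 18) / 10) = 82.36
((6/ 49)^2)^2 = 1296/ 5764801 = 0.00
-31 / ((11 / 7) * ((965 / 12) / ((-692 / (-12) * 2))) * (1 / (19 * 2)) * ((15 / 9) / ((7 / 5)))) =-239661744 / 265375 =-903.11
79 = 79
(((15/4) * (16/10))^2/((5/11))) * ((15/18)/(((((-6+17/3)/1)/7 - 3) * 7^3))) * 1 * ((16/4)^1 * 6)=-297/196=-1.52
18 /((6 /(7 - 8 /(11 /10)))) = -9 /11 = -0.82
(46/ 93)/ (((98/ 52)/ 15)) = 5980/ 1519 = 3.94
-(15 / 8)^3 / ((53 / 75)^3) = -1423828125 / 76225024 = -18.68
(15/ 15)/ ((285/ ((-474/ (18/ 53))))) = -4187/ 855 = -4.90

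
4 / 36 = 1 / 9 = 0.11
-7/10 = -0.70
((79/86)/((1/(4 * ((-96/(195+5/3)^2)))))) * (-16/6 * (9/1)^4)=159.56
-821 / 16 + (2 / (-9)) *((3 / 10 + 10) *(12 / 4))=-13963 / 240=-58.18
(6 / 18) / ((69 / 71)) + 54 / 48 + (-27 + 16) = -15785 / 1656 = -9.53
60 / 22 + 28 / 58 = 1024 / 319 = 3.21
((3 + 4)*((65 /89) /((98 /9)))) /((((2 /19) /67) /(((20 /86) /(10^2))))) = 148941 /214312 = 0.69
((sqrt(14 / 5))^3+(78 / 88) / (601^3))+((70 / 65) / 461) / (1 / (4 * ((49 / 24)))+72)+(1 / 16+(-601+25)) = -233019487905335368111 / 404591645815355856+14 * sqrt(70) / 25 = -571.25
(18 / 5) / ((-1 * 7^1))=-18 / 35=-0.51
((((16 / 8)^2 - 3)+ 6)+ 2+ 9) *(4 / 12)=6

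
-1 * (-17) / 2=17 / 2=8.50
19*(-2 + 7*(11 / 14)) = 133 / 2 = 66.50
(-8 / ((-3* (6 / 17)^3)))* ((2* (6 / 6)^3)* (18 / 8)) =4913 / 18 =272.94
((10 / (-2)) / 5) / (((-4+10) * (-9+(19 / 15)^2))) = 75 / 3328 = 0.02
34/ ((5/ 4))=136/ 5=27.20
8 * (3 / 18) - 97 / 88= 61 / 264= 0.23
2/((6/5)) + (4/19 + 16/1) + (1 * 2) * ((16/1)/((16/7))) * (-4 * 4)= -11749/57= -206.12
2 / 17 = 0.12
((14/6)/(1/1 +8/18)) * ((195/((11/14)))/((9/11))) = 490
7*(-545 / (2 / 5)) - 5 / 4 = -38155 / 4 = -9538.75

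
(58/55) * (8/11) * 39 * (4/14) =36192/4235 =8.55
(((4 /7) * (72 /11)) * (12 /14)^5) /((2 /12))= 10.38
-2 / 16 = -1 / 8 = -0.12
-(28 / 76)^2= -49 / 361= -0.14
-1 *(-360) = 360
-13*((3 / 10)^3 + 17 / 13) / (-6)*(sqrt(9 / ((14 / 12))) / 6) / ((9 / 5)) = 17351*sqrt(42) / 151200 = 0.74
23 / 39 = 0.59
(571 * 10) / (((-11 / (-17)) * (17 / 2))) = 11420 / 11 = 1038.18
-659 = -659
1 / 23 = 0.04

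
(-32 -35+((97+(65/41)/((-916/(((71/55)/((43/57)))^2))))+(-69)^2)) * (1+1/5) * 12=3623012502744654/52514789525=68990.33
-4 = -4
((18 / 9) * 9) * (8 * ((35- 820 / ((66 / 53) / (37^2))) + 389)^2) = 14146131760750144 / 121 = 116910179840910.28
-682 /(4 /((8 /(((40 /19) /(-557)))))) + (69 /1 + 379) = 3613283 /10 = 361328.30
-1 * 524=-524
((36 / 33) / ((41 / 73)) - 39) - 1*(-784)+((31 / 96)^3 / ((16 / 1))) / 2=9537354269533 / 12768509952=746.94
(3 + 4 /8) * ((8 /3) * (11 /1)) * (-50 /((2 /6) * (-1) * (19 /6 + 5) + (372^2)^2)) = -92400 /344702366159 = -0.00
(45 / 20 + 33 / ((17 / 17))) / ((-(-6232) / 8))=141 / 3116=0.05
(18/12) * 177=531/2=265.50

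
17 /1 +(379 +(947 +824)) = 2167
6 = 6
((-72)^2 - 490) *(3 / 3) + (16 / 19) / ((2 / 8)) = 89250 / 19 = 4697.37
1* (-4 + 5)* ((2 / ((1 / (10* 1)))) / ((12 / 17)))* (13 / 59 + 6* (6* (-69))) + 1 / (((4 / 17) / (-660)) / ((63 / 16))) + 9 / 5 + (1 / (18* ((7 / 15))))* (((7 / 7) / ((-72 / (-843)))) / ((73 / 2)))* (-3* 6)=-589116273757 / 7235760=-81417.33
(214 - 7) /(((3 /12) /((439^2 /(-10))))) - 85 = -79786919 /5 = -15957383.80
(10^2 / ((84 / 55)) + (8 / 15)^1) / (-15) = -6931 / 1575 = -4.40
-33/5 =-6.60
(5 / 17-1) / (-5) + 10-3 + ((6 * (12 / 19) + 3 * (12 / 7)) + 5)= 238236 / 11305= 21.07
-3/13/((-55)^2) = -0.00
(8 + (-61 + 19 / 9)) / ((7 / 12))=-1832 / 21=-87.24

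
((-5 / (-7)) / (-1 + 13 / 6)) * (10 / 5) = 60 / 49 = 1.22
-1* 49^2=-2401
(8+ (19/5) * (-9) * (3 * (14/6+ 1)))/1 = -334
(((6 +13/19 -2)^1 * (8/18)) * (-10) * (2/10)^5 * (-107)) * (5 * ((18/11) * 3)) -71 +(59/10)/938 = -2621910121/49010500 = -53.50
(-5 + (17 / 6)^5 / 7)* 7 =1147697 / 7776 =147.59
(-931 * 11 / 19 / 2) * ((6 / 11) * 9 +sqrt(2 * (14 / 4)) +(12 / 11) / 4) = -2793 / 2- 539 * sqrt(7) / 2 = -2109.53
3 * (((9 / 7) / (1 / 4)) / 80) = 27 / 140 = 0.19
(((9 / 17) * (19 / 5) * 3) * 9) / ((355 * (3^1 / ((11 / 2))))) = 16929 / 60350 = 0.28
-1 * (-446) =446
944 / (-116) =-236 / 29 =-8.14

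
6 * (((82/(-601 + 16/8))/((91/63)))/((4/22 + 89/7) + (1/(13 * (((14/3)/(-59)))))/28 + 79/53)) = -1011957408/25540847855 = -0.04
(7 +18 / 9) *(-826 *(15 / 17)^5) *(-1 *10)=56451937500 / 1419857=39758.89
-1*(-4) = 4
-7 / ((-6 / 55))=385 / 6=64.17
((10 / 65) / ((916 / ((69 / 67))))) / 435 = 23 / 57843110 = 0.00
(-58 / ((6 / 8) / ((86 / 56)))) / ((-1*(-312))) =-0.38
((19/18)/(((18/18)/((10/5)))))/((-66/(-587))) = 18.78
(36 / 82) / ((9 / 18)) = 36 / 41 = 0.88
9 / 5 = 1.80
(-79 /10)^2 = 6241 /100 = 62.41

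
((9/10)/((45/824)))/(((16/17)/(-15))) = -5253/20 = -262.65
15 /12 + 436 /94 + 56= 61.89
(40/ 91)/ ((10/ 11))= 44/ 91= 0.48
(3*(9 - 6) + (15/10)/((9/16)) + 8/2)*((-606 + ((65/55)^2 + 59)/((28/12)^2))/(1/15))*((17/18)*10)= -3355040950/2541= -1320362.44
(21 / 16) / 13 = 21 / 208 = 0.10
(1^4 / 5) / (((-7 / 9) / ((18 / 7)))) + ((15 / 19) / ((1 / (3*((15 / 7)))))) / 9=-453 / 4655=-0.10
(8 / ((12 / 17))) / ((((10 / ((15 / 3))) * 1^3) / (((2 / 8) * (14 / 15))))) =119 / 90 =1.32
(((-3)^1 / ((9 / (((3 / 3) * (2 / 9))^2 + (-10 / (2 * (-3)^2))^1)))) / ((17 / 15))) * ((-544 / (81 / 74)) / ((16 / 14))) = -424760 / 6561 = -64.74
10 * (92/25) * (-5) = -184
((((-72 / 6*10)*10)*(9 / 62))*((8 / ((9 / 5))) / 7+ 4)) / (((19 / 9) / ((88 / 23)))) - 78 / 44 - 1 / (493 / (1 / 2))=-753398963351 / 514257667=-1465.02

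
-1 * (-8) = 8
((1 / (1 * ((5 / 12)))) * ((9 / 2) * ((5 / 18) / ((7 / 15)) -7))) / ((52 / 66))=-87.79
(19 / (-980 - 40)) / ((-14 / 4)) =19 / 3570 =0.01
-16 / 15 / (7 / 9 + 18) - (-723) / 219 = 200141 / 61685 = 3.24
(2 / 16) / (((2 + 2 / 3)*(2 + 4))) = 1 / 128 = 0.01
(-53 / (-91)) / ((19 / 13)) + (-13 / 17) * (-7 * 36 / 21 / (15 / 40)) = 56229 / 2261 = 24.87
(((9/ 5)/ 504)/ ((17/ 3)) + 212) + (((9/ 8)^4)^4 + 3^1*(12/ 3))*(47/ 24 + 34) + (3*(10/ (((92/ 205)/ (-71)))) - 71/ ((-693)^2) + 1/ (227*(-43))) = -79780378181843049346560623112217/ 20636560859222839362595061760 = -3865.97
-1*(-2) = 2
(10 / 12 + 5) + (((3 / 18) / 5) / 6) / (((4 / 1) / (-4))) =1049 / 180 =5.83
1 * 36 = 36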